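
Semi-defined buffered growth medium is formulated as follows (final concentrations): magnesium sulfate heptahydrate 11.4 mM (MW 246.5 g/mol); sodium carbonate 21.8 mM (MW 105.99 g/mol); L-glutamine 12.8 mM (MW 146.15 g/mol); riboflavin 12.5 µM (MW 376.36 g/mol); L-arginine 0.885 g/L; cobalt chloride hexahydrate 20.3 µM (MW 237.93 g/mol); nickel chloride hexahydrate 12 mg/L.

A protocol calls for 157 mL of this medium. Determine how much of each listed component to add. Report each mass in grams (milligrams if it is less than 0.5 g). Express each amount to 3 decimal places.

magnesium sulfate heptahydrate 441.186 mg; sodium carbonate 362.761 mg; L-glutamine 293.703 mg; riboflavin 0.739 mg; L-arginine 138.945 mg; cobalt chloride hexahydrate 0.758 mg; nickel chloride hexahydrate 1.884 mg

Target volume = 157 mL = 0.157 L.
magnesium sulfate heptahydrate: 11.4 mmol/L × 246.5 mg/mmol × 0.157 L = 441.186 mg
sodium carbonate: 21.8 mmol/L × 105.99 mg/mmol × 0.157 L = 362.761 mg
L-glutamine: 12.8 mmol/L × 146.15 mg/mmol × 0.157 L = 293.703 mg
riboflavin: 12.5 µmol/L × 376.36 g/mol × 0.157 L ÷ 1000 = 0.739 mg
L-arginine: 0.885 g/L × 0.157 L = 0.138945 g = 138.945 mg
cobalt chloride hexahydrate: 20.3 µmol/L × 237.93 g/mol × 0.157 L ÷ 1000 = 0.758 mg
nickel chloride hexahydrate: 12 mg/L × 0.157 L = 1.884 mg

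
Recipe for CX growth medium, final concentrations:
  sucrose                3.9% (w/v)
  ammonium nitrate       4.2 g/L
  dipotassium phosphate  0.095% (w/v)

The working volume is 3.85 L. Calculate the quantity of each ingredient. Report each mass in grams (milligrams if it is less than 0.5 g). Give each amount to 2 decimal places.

Working volume: 3.85 L.
sucrose: 3.9% w/v = 39 g/L → 39 × 3.85 L = 150.15 g
ammonium nitrate: 4.2 g/L × 3.85 L = 16.17 g
dipotassium phosphate: 0.095% w/v = 0.95 g/L → 0.95 × 3.85 L = 3.66 g

sucrose 150.15 g; ammonium nitrate 16.17 g; dipotassium phosphate 3.66 g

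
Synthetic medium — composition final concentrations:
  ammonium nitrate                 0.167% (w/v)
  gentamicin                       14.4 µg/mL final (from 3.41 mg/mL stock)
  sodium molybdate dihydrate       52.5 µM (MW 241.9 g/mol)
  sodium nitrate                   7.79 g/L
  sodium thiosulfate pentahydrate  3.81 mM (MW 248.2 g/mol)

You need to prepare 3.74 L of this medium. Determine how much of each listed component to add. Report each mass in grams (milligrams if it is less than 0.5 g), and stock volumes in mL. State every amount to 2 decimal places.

ammonium nitrate 6.25 g; gentamicin 15.79 mL; sodium molybdate dihydrate 47.50 mg; sodium nitrate 29.13 g; sodium thiosulfate pentahydrate 3.54 g

Working volume: 3.74 L.
ammonium nitrate: 0.167 g per 100 mL × 3740 mL ÷ 100 = 6.25 g
gentamicin: C1V1 = C2V2 → 14.4 µg/mL × 3740 mL ÷ 3410 µg/mL = 15.79 mL
sodium molybdate dihydrate: 52.5 µmol/L × 241.9 g/mol × 3.74 L ÷ 1000 = 47.50 mg
sodium nitrate: 7.79 g/L × 3.74 L = 29.13 g
sodium thiosulfate pentahydrate: 3.81 mmol/L × 248.2 g/mol × 3.74 L ÷ 1000 = 3.54 g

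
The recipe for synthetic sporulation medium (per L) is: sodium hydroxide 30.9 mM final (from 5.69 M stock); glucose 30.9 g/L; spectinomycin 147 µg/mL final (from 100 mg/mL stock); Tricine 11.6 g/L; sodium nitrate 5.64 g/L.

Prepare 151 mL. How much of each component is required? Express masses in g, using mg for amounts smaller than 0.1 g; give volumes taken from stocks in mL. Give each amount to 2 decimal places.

sodium hydroxide 0.82 mL; glucose 4.67 g; spectinomycin 0.22 mL; Tricine 1.75 g; sodium nitrate 0.85 g

Target volume = 151 mL = 0.151 L.
sodium hydroxide: V = C2·V2/C1 = 30.9 mM × 151 mL ÷ 5690 mM = 0.82 mL
glucose: 30.9 g/L × 0.151 L = 4.67 g
spectinomycin: dilute stock: 147 µg/mL × 151 mL ÷ 100000 µg/mL = 0.22 mL
Tricine: 11.6 g/L × 0.151 L = 1.75 g
sodium nitrate: 5.64 g/L × 0.151 L = 0.85 g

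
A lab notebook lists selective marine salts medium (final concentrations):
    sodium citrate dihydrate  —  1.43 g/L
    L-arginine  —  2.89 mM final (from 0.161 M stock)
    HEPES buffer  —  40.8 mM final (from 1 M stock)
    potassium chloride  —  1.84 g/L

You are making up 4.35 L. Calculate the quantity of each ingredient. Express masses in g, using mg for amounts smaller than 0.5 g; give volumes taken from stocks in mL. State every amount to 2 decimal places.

Working volume: 4.35 L.
sodium citrate dihydrate: 1.43 g/L × 4.35 L = 6.22 g
L-arginine: V = C2·V2/C1 = 2.89 mM × 4350 mL ÷ 161 mM = 78.08 mL
HEPES buffer: V = C2·V2/C1 = 40.8 mM × 4350 mL ÷ 1000 mM = 177.48 mL
potassium chloride: 1.84 g/L × 4.35 L = 8.00 g

sodium citrate dihydrate 6.22 g; L-arginine 78.08 mL; HEPES buffer 177.48 mL; potassium chloride 8.00 g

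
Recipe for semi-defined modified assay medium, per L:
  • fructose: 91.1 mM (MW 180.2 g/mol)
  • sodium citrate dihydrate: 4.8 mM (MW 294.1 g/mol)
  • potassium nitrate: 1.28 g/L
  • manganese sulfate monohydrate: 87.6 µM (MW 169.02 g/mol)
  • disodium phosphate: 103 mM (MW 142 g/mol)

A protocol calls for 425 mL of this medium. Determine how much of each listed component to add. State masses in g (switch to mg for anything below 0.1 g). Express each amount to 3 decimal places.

Target volume = 425 mL = 0.425 L.
fructose: 91.1 mmol/L × 180.2 g/mol × 0.425 L ÷ 1000 = 6.977 g
sodium citrate dihydrate: 4.8 mmol/L × 294.1 g/mol × 0.425 L ÷ 1000 = 0.600 g
potassium nitrate: 1.28 g/L × 0.425 L = 0.544 g
manganese sulfate monohydrate: 87.6 µmol/L × 169.02 g/mol × 0.425 L ÷ 1000 = 6.293 mg
disodium phosphate: 103 mmol/L × 142 g/mol × 0.425 L ÷ 1000 = 6.216 g

fructose 6.977 g; sodium citrate dihydrate 0.600 g; potassium nitrate 0.544 g; manganese sulfate monohydrate 6.293 mg; disodium phosphate 6.216 g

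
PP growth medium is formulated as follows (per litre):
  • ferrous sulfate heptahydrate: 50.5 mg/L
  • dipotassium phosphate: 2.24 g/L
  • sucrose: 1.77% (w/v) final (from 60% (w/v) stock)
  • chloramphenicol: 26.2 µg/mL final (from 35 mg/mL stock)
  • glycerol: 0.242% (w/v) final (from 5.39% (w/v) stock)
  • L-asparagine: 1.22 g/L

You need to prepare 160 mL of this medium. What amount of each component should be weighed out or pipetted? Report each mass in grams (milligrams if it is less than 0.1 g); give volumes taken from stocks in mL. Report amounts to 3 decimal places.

ferrous sulfate heptahydrate 8.080 mg; dipotassium phosphate 0.358 g; sucrose 4.720 mL; chloramphenicol 0.120 mL; glycerol 7.184 mL; L-asparagine 0.195 g

Working volume: 160 mL = 0.16 L.
ferrous sulfate heptahydrate: 50.5 mg/L × 0.16 L = 8.080 mg
dipotassium phosphate: 2.24 g/L × 0.16 L = 0.358 g
sucrose: C1V1 = C2V2 → 1.77% ÷ 60% × 160 mL = 4.720 mL
chloramphenicol: V = C2·V2/C1 = 26.2 µg/mL × 160 mL ÷ 35000 µg/mL = 0.120 mL
glycerol: dilute stock: 0.242% ÷ 5.39% × 160 mL = 7.184 mL
L-asparagine: 1.22 g/L × 0.16 L = 0.195 g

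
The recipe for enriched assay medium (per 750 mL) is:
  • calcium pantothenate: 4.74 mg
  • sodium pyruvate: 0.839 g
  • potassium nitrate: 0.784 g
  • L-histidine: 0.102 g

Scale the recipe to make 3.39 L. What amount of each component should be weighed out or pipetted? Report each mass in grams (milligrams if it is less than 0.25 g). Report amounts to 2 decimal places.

Ratio of target to recipe volume: 3390 / 750 = 4.52.
calcium pantothenate: 4.74 mg × (3390 mL / 750 mL) = 21.42 mg
sodium pyruvate: 0.839 g × (3390 mL / 750 mL) = 3.79 g
potassium nitrate: 0.784 g × (3390 mL / 750 mL) = 3.54 g
L-histidine: 0.102 g × (3390 mL / 750 mL) = 0.46 g

calcium pantothenate 21.42 mg; sodium pyruvate 3.79 g; potassium nitrate 3.54 g; L-histidine 0.46 g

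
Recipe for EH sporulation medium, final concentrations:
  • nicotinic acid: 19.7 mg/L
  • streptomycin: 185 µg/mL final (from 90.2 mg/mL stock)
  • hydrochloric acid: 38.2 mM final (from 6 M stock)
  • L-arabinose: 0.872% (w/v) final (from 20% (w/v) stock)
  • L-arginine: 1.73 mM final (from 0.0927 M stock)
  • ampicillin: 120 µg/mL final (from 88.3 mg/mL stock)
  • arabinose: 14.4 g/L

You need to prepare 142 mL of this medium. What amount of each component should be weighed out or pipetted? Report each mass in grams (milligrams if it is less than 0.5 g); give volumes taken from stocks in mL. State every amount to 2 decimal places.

nicotinic acid 2.80 mg; streptomycin 0.29 mL; hydrochloric acid 0.90 mL; L-arabinose 6.19 mL; L-arginine 2.65 mL; ampicillin 0.19 mL; arabinose 2.04 g

Target volume = 142 mL = 0.142 L.
nicotinic acid: 19.7 mg/L × 0.142 L = 2.80 mg
streptomycin: C1V1 = C2V2 → 185 µg/mL × 142 mL ÷ 90200 µg/mL = 0.29 mL
hydrochloric acid: C1V1 = C2V2 → 38.2 mM × 142 mL ÷ 6000 mM = 0.90 mL
L-arabinose: V = C2·V2/C1 = 0.872% ÷ 20% × 142 mL = 6.19 mL
L-arginine: C1V1 = C2V2 → 1.73 mM × 142 mL ÷ 92.7 mM = 2.65 mL
ampicillin: C1V1 = C2V2 → 120 µg/mL × 142 mL ÷ 88300 µg/mL = 0.19 mL
arabinose: 14.4 g/L × 0.142 L = 2.04 g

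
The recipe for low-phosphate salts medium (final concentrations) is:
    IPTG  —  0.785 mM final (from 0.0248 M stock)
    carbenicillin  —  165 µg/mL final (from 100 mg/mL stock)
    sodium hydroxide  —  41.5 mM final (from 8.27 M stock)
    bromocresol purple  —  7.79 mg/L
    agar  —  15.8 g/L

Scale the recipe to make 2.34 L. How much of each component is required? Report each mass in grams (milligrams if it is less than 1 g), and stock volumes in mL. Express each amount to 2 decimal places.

Working volume: 2.34 L.
IPTG: dilute stock: 0.785 mM × 2340 mL ÷ 24.8 mM = 74.07 mL
carbenicillin: dilute stock: 165 µg/mL × 2340 mL ÷ 100000 µg/mL = 3.86 mL
sodium hydroxide: C1V1 = C2V2 → 41.5 mM × 2340 mL ÷ 8270 mM = 11.74 mL
bromocresol purple: 7.79 mg/L × 2.34 L = 18.23 mg
agar: 15.8 g/L × 2.34 L = 36.97 g

IPTG 74.07 mL; carbenicillin 3.86 mL; sodium hydroxide 11.74 mL; bromocresol purple 18.23 mg; agar 36.97 g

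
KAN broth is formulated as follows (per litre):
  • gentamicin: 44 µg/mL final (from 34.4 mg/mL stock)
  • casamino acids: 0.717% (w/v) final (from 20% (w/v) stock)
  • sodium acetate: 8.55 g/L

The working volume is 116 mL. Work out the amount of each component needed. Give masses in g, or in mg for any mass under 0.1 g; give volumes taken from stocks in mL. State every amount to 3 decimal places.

gentamicin 0.148 mL; casamino acids 4.159 mL; sodium acetate 0.992 g

Target volume = 116 mL = 0.116 L.
gentamicin: C1V1 = C2V2 → 44 µg/mL × 116 mL ÷ 34400 µg/mL = 0.148 mL
casamino acids: C1V1 = C2V2 → 0.717% ÷ 20% × 116 mL = 4.159 mL
sodium acetate: 8.55 g/L × 0.116 L = 0.992 g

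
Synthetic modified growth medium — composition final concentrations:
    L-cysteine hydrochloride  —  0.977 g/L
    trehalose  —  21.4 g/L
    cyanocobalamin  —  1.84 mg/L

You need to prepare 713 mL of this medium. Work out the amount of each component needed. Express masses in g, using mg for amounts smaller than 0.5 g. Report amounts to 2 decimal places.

L-cysteine hydrochloride 0.70 g; trehalose 15.26 g; cyanocobalamin 1.31 mg

Scale factor relative to 1 L: 0.713.
L-cysteine hydrochloride: 0.977 g/L × 0.713 L = 0.70 g
trehalose: 21.4 g/L × 0.713 L = 15.26 g
cyanocobalamin: 1.84 mg/L × 0.713 L = 1.31 mg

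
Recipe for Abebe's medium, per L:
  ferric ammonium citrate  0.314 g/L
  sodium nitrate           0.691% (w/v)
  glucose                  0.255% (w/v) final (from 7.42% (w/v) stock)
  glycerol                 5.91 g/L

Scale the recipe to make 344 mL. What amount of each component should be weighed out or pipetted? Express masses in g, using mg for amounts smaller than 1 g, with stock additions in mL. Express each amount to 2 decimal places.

ferric ammonium citrate 108.02 mg; sodium nitrate 2.38 g; glucose 11.82 mL; glycerol 2.03 g

Scale factor relative to 1 L: 0.344.
ferric ammonium citrate: 0.314 g/L × 0.344 L = 0.108016 g = 108.02 mg
sodium nitrate: 0.691 g per 100 mL × 344 mL ÷ 100 = 2.38 g
glucose: C1V1 = C2V2 → 0.255% ÷ 7.42% × 344 mL = 11.82 mL
glycerol: 5.91 g/L × 0.344 L = 2.03 g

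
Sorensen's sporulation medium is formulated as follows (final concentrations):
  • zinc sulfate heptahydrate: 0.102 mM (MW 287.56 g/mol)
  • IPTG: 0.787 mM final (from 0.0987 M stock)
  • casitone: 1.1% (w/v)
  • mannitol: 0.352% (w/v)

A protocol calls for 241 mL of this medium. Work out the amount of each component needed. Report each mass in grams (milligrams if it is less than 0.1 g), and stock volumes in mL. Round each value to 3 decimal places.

Target volume = 241 mL = 0.241 L.
zinc sulfate heptahydrate: 0.102 mmol/L × 287.56 mg/mmol × 0.241 L = 7.069 mg
IPTG: dilute stock: 0.787 mM × 241 mL ÷ 98.7 mM = 1.922 mL
casitone: 1.1% w/v = 11 g/L → 11 × 0.241 L = 2.651 g
mannitol: 0.352 g per 100 mL × 241 mL ÷ 100 = 0.848 g

zinc sulfate heptahydrate 7.069 mg; IPTG 1.922 mL; casitone 2.651 g; mannitol 0.848 g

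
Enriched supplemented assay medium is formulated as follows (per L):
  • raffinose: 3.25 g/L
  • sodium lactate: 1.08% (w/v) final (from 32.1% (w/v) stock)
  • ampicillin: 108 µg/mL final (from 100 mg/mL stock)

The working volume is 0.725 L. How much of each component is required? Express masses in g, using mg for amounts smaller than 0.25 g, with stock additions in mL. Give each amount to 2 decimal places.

Scale factor relative to 1 L: 0.725.
raffinose: 3.25 g/L × 0.725 L = 2.36 g
sodium lactate: V = C2·V2/C1 = 1.08% ÷ 32.1% × 725 mL = 24.39 mL
ampicillin: C1V1 = C2V2 → 108 µg/mL × 725 mL ÷ 100000 µg/mL = 0.78 mL

raffinose 2.36 g; sodium lactate 24.39 mL; ampicillin 0.78 mL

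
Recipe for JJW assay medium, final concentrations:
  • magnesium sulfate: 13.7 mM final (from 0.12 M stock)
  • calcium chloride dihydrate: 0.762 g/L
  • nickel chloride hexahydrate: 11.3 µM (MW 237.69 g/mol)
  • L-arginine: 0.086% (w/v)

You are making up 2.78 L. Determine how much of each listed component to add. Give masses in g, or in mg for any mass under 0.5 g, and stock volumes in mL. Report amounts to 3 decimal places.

magnesium sulfate 317.383 mL; calcium chloride dihydrate 2.118 g; nickel chloride hexahydrate 7.467 mg; L-arginine 2.391 g

Working volume: 2.78 L.
magnesium sulfate: dilute stock: 13.7 mM × 2780 mL ÷ 120 mM = 317.383 mL
calcium chloride dihydrate: 0.762 g/L × 2.78 L = 2.118 g
nickel chloride hexahydrate: 11.3 µmol/L × 237.69 g/mol × 2.78 L ÷ 1000 = 7.467 mg
L-arginine: 0.086 g per 100 mL × 2780 mL ÷ 100 = 2.391 g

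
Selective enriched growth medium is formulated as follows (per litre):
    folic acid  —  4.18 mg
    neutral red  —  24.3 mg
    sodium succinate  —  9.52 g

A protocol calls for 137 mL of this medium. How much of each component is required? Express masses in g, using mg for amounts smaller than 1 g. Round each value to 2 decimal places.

Ratio of target to recipe volume: 137 / 1000 = 0.137.
folic acid: 4.18 mg × (137 mL / 1000 mL) = 0.57 mg
neutral red: 24.3 mg × (137 mL / 1000 mL) = 3.33 mg
sodium succinate: 9.52 g × (137 mL / 1000 mL) = 1.30 g

folic acid 0.57 mg; neutral red 3.33 mg; sodium succinate 1.30 g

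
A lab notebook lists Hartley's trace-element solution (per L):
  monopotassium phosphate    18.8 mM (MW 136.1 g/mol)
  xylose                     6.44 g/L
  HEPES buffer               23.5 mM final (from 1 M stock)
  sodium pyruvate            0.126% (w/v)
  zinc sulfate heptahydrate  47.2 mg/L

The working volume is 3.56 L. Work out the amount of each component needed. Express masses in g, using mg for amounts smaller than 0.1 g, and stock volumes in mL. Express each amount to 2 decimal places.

monopotassium phosphate 9.11 g; xylose 22.93 g; HEPES buffer 83.66 mL; sodium pyruvate 4.49 g; zinc sulfate heptahydrate 0.17 g

Working volume: 3.56 L.
monopotassium phosphate: 18.8 mmol/L × 136.1 g/mol × 3.56 L ÷ 1000 = 9.11 g
xylose: 6.44 g/L × 3.56 L = 22.93 g
HEPES buffer: C1V1 = C2V2 → 23.5 mM × 3560 mL ÷ 1000 mM = 83.66 mL
sodium pyruvate: 0.126% w/v = 1.26 g/L → 1.26 × 3.56 L = 4.49 g
zinc sulfate heptahydrate: 47.2 mg/L × 3.56 L = 168.032 mg = 0.17 g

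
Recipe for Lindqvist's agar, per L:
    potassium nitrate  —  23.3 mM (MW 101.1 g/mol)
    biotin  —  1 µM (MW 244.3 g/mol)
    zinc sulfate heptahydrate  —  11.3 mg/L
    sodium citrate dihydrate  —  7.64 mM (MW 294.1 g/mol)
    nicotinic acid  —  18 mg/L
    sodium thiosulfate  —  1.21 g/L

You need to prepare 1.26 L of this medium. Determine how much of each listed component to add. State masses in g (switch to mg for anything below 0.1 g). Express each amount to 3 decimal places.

potassium nitrate 2.968 g; biotin 0.308 mg; zinc sulfate heptahydrate 14.238 mg; sodium citrate dihydrate 2.831 g; nicotinic acid 22.680 mg; sodium thiosulfate 1.525 g

Scale factor relative to 1 L: 1.26.
potassium nitrate: 23.3 mmol/L × 101.1 g/mol × 1.26 L ÷ 1000 = 2.968 g
biotin: 1 µmol/L × 244.3 g/mol × 1.26 L ÷ 1000 = 0.308 mg
zinc sulfate heptahydrate: 11.3 mg/L × 1.26 L = 14.238 mg
sodium citrate dihydrate: 7.64 mmol/L × 294.1 g/mol × 1.26 L ÷ 1000 = 2.831 g
nicotinic acid: 18 mg/L × 1.26 L = 22.680 mg
sodium thiosulfate: 1.21 g/L × 1.26 L = 1.525 g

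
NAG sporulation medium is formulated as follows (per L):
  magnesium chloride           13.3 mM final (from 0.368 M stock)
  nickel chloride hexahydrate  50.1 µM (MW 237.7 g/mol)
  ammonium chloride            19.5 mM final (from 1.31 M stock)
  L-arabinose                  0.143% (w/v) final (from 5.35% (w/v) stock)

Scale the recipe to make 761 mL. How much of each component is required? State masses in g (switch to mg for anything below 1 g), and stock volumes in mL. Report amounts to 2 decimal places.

magnesium chloride 27.50 mL; nickel chloride hexahydrate 9.06 mg; ammonium chloride 11.33 mL; L-arabinose 20.34 mL

Target volume = 761 mL = 0.761 L.
magnesium chloride: C1V1 = C2V2 → 13.3 mM × 761 mL ÷ 368 mM = 27.50 mL
nickel chloride hexahydrate: 50.1 µmol/L × 237.7 g/mol × 0.761 L ÷ 1000 = 9.06 mg
ammonium chloride: V = C2·V2/C1 = 19.5 mM × 761 mL ÷ 1310 mM = 11.33 mL
L-arabinose: C1V1 = C2V2 → 0.143% ÷ 5.35% × 761 mL = 20.34 mL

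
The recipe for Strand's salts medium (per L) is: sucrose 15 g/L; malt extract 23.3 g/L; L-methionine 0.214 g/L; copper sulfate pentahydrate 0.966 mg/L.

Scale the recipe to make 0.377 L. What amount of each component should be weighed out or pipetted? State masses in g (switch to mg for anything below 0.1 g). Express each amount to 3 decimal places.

sucrose 5.655 g; malt extract 8.784 g; L-methionine 80.678 mg; copper sulfate pentahydrate 0.364 mg

Working volume: 0.377 L.
sucrose: 15 g/L × 0.377 L = 5.655 g
malt extract: 23.3 g/L × 0.377 L = 8.784 g
L-methionine: 0.214 g/L × 0.377 L = 0.080678 g = 80.678 mg
copper sulfate pentahydrate: 0.966 mg/L × 0.377 L = 0.364 mg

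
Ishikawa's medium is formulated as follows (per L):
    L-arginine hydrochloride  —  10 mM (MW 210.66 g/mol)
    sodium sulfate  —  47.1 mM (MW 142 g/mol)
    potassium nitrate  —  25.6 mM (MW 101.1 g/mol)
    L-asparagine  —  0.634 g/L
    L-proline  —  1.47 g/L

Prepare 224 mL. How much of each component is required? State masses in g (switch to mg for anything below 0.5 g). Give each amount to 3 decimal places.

L-arginine hydrochloride 471.878 mg; sodium sulfate 1.498 g; potassium nitrate 0.580 g; L-asparagine 142.016 mg; L-proline 329.280 mg

Scale factor relative to 1 L: 0.224.
L-arginine hydrochloride: 10 mmol/L × 210.66 mg/mmol × 0.224 L = 471.878 mg
sodium sulfate: 47.1 mmol/L × 142 g/mol × 0.224 L ÷ 1000 = 1.498 g
potassium nitrate: 25.6 mmol/L × 101.1 g/mol × 0.224 L ÷ 1000 = 0.580 g
L-asparagine: 0.634 g/L × 0.224 L = 0.142016 g = 142.016 mg
L-proline: 1.47 g/L × 0.224 L = 0.32928 g = 329.280 mg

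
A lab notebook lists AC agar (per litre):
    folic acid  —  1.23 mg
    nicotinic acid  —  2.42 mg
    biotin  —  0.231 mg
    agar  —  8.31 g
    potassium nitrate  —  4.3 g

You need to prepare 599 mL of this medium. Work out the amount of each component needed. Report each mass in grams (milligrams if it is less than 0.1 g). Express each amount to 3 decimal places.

Ratio of target to recipe volume: 599 / 1000 = 0.599.
folic acid: 1.23 mg × (599 mL / 1000 mL) = 0.737 mg
nicotinic acid: 2.42 mg × (599 mL / 1000 mL) = 1.450 mg
biotin: 0.231 mg × (599 mL / 1000 mL) = 0.138 mg
agar: 8.31 g × (599 mL / 1000 mL) = 4.978 g
potassium nitrate: 4.3 g × (599 mL / 1000 mL) = 2.576 g

folic acid 0.737 mg; nicotinic acid 1.450 mg; biotin 0.138 mg; agar 4.978 g; potassium nitrate 2.576 g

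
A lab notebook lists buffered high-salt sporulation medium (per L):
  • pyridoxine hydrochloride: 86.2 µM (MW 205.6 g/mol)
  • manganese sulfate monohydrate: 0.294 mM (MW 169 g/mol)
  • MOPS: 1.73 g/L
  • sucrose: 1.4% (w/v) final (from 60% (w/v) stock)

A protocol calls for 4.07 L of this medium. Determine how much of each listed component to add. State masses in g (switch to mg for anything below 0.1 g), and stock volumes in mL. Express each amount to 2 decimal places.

Working volume: 4.07 L.
pyridoxine hydrochloride: 86.2 µmol/L × 205.6 g/mol × 4.07 L ÷ 1000 = 72.13 mg
manganese sulfate monohydrate: 0.294 mmol/L × 169 g/mol × 4.07 L ÷ 1000 = 0.20 g
MOPS: 1.73 g/L × 4.07 L = 7.04 g
sucrose: C1V1 = C2V2 → 1.4% ÷ 60% × 4070 mL = 94.97 mL

pyridoxine hydrochloride 72.13 mg; manganese sulfate monohydrate 0.20 g; MOPS 7.04 g; sucrose 94.97 mL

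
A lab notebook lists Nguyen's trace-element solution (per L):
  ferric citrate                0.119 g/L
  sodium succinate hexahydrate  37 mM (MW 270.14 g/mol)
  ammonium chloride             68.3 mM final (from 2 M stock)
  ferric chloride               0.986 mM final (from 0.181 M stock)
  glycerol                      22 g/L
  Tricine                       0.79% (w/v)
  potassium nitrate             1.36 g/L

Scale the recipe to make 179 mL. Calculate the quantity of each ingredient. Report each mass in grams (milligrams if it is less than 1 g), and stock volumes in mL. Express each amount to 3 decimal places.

Working volume: 179 mL = 0.179 L.
ferric citrate: 0.119 g/L × 0.179 L = 0.021301 g = 21.301 mg
sodium succinate hexahydrate: 37 mmol/L × 270.14 g/mol × 0.179 L ÷ 1000 = 1.789 g
ammonium chloride: dilute stock: 68.3 mM × 179 mL ÷ 2000 mM = 6.113 mL
ferric chloride: V = C2·V2/C1 = 0.986 mM × 179 mL ÷ 181 mM = 0.975 mL
glycerol: 22 g/L × 0.179 L = 3.938 g
Tricine: 0.79 g per 100 mL × 179 mL ÷ 100 = 1.414 g
potassium nitrate: 1.36 g/L × 0.179 L = 0.24344 g = 243.440 mg

ferric citrate 21.301 mg; sodium succinate hexahydrate 1.789 g; ammonium chloride 6.113 mL; ferric chloride 0.975 mL; glycerol 3.938 g; Tricine 1.414 g; potassium nitrate 243.440 mg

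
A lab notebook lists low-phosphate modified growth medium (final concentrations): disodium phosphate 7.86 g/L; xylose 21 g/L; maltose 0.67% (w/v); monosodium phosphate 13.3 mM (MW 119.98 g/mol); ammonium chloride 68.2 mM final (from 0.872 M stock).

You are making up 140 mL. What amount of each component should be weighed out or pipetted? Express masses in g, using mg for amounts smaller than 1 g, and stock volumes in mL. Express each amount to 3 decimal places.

disodium phosphate 1.100 g; xylose 2.940 g; maltose 938.000 mg; monosodium phosphate 223.403 mg; ammonium chloride 10.950 mL

Scale factor relative to 1 L: 0.14.
disodium phosphate: 7.86 g/L × 0.14 L = 1.100 g
xylose: 21 g/L × 0.14 L = 2.940 g
maltose: 0.67 g per 100 mL × 140 mL ÷ 100 = 0.938 g = 938.000 mg
monosodium phosphate: 13.3 mmol/L × 119.98 mg/mmol × 0.14 L = 223.403 mg
ammonium chloride: V = C2·V2/C1 = 68.2 mM × 140 mL ÷ 872 mM = 10.950 mL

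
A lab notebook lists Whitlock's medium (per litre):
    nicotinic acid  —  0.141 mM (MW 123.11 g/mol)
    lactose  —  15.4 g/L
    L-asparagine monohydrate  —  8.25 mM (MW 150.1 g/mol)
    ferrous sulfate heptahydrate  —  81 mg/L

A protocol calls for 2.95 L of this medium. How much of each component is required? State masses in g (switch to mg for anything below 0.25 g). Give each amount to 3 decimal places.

Working volume: 2.95 L.
nicotinic acid: 0.141 mmol/L × 123.11 mg/mmol × 2.95 L = 51.208 mg
lactose: 15.4 g/L × 2.95 L = 45.430 g
L-asparagine monohydrate: 8.25 mmol/L × 150.1 g/mol × 2.95 L ÷ 1000 = 3.653 g
ferrous sulfate heptahydrate: 81 mg/L × 2.95 L = 238.950 mg

nicotinic acid 51.208 mg; lactose 45.430 g; L-asparagine monohydrate 3.653 g; ferrous sulfate heptahydrate 238.950 mg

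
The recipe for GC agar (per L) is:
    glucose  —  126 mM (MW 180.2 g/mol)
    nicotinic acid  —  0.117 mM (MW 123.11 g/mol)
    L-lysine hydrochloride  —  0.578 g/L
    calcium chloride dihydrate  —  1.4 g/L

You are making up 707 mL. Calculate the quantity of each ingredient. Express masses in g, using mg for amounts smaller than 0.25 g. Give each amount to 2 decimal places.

glucose 16.05 g; nicotinic acid 10.18 mg; L-lysine hydrochloride 0.41 g; calcium chloride dihydrate 0.99 g

Working volume: 707 mL = 0.707 L.
glucose: 126 mmol/L × 180.2 g/mol × 0.707 L ÷ 1000 = 16.05 g
nicotinic acid: 0.117 mmol/L × 123.11 mg/mmol × 0.707 L = 10.18 mg
L-lysine hydrochloride: 0.578 g/L × 0.707 L = 0.41 g
calcium chloride dihydrate: 1.4 g/L × 0.707 L = 0.99 g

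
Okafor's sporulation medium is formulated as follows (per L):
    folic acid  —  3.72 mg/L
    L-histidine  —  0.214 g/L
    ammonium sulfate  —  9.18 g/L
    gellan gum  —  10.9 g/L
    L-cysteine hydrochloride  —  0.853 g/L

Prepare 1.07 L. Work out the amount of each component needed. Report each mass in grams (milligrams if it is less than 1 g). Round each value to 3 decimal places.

Scale factor relative to 1 L: 1.07.
folic acid: 3.72 mg/L × 1.07 L = 3.980 mg
L-histidine: 0.214 g/L × 1.07 L = 0.22898 g = 228.980 mg
ammonium sulfate: 9.18 g/L × 1.07 L = 9.823 g
gellan gum: 10.9 g/L × 1.07 L = 11.663 g
L-cysteine hydrochloride: 0.853 g/L × 1.07 L = 0.91271 g = 912.710 mg

folic acid 3.980 mg; L-histidine 228.980 mg; ammonium sulfate 9.823 g; gellan gum 11.663 g; L-cysteine hydrochloride 912.710 mg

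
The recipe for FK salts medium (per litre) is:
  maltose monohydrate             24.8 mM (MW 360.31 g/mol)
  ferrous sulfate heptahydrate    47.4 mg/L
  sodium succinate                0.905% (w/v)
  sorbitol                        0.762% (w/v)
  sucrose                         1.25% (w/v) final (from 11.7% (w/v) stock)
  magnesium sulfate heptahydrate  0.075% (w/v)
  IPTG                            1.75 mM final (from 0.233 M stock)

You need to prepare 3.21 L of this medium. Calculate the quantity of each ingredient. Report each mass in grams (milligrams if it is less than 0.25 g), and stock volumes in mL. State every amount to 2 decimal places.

maltose monohydrate 28.68 g; ferrous sulfate heptahydrate 152.15 mg; sodium succinate 29.05 g; sorbitol 24.46 g; sucrose 342.95 mL; magnesium sulfate heptahydrate 2.41 g; IPTG 24.11 mL

Working volume: 3.21 L.
maltose monohydrate: 24.8 mmol/L × 360.31 g/mol × 3.21 L ÷ 1000 = 28.68 g
ferrous sulfate heptahydrate: 47.4 mg/L × 3.21 L = 152.15 mg
sodium succinate: 0.905% w/v = 9.05 g/L → 9.05 × 3.21 L = 29.05 g
sorbitol: 0.762 g per 100 mL × 3210 mL ÷ 100 = 24.46 g
sucrose: V = C2·V2/C1 = 1.25% ÷ 11.7% × 3210 mL = 342.95 mL
magnesium sulfate heptahydrate: 0.075% w/v = 0.75 g/L → 0.75 × 3.21 L = 2.41 g
IPTG: V = C2·V2/C1 = 1.75 mM × 3210 mL ÷ 233 mM = 24.11 mL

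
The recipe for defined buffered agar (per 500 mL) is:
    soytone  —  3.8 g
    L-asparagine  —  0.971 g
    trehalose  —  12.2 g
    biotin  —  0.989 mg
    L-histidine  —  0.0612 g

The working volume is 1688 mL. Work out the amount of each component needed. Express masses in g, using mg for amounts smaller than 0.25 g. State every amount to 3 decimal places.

soytone 12.829 g; L-asparagine 3.278 g; trehalose 41.187 g; biotin 3.339 mg; L-histidine 206.611 mg

Ratio of target to recipe volume: 1688 / 500 = 3.376.
soytone: 3.8 g × (1688 mL / 500 mL) = 12.829 g
L-asparagine: 0.971 g × (1688 mL / 500 mL) = 3.278 g
trehalose: 12.2 g × (1688 mL / 500 mL) = 41.187 g
biotin: 0.989 mg × (1688 mL / 500 mL) = 3.339 mg
L-histidine: 0.0612 g × (1688 mL / 500 mL) = 0.206611 g = 206.611 mg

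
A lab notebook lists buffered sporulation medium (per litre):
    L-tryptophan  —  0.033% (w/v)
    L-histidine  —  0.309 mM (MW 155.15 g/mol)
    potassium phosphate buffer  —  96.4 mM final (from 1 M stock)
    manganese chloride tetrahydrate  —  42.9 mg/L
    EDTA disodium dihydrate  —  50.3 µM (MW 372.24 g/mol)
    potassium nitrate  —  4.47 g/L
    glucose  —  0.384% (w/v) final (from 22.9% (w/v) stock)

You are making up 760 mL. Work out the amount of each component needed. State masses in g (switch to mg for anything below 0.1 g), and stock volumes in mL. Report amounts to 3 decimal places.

Working volume: 760 mL = 0.76 L.
L-tryptophan: 0.033 g per 100 mL × 760 mL ÷ 100 = 0.251 g
L-histidine: 0.309 mmol/L × 155.15 mg/mmol × 0.76 L = 36.435 mg
potassium phosphate buffer: dilute stock: 96.4 mM × 760 mL ÷ 1000 mM = 73.264 mL
manganese chloride tetrahydrate: 42.9 mg/L × 0.76 L = 32.604 mg
EDTA disodium dihydrate: 50.3 µmol/L × 372.24 g/mol × 0.76 L ÷ 1000 = 14.230 mg
potassium nitrate: 4.47 g/L × 0.76 L = 3.397 g
glucose: V = C2·V2/C1 = 0.384% ÷ 22.9% × 760 mL = 12.744 mL

L-tryptophan 0.251 g; L-histidine 36.435 mg; potassium phosphate buffer 73.264 mL; manganese chloride tetrahydrate 32.604 mg; EDTA disodium dihydrate 14.230 mg; potassium nitrate 3.397 g; glucose 12.744 mL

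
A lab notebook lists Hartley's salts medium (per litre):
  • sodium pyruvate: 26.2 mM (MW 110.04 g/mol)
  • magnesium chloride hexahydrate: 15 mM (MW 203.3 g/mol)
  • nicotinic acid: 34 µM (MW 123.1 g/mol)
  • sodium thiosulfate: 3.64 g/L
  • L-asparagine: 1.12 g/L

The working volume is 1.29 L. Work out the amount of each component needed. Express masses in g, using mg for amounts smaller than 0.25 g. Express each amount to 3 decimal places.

sodium pyruvate 3.719 g; magnesium chloride hexahydrate 3.934 g; nicotinic acid 5.399 mg; sodium thiosulfate 4.696 g; L-asparagine 1.445 g

Scale factor relative to 1 L: 1.29.
sodium pyruvate: 26.2 mmol/L × 110.04 g/mol × 1.29 L ÷ 1000 = 3.719 g
magnesium chloride hexahydrate: 15 mmol/L × 203.3 g/mol × 1.29 L ÷ 1000 = 3.934 g
nicotinic acid: 34 µmol/L × 123.1 g/mol × 1.29 L ÷ 1000 = 5.399 mg
sodium thiosulfate: 3.64 g/L × 1.29 L = 4.696 g
L-asparagine: 1.12 g/L × 1.29 L = 1.445 g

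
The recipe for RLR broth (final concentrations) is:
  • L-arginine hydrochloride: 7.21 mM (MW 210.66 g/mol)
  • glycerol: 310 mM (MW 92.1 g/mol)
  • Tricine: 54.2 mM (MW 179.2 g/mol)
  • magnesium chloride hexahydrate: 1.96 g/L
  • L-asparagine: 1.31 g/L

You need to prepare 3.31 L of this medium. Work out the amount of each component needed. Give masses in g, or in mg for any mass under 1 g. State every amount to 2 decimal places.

L-arginine hydrochloride 5.03 g; glycerol 94.50 g; Tricine 32.15 g; magnesium chloride hexahydrate 6.49 g; L-asparagine 4.34 g

Scale factor relative to 1 L: 3.31.
L-arginine hydrochloride: 7.21 mmol/L × 210.66 g/mol × 3.31 L ÷ 1000 = 5.03 g
glycerol: 310 mmol/L × 92.1 g/mol × 3.31 L ÷ 1000 = 94.50 g
Tricine: 54.2 mmol/L × 179.2 g/mol × 3.31 L ÷ 1000 = 32.15 g
magnesium chloride hexahydrate: 1.96 g/L × 3.31 L = 6.49 g
L-asparagine: 1.31 g/L × 3.31 L = 4.34 g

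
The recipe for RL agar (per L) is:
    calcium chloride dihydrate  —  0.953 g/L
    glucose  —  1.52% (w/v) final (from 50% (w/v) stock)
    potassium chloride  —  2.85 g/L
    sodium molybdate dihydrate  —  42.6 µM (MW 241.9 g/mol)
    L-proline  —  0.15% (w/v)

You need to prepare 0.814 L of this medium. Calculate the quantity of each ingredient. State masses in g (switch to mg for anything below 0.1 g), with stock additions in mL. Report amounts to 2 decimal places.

calcium chloride dihydrate 0.78 g; glucose 24.75 mL; potassium chloride 2.32 g; sodium molybdate dihydrate 8.39 mg; L-proline 1.22 g

Scale factor relative to 1 L: 0.814.
calcium chloride dihydrate: 0.953 g/L × 0.814 L = 0.78 g
glucose: C1V1 = C2V2 → 1.52% ÷ 50% × 814 mL = 24.75 mL
potassium chloride: 2.85 g/L × 0.814 L = 2.32 g
sodium molybdate dihydrate: 42.6 µmol/L × 241.9 g/mol × 0.814 L ÷ 1000 = 8.39 mg
L-proline: 0.15 g per 100 mL × 814 mL ÷ 100 = 1.22 g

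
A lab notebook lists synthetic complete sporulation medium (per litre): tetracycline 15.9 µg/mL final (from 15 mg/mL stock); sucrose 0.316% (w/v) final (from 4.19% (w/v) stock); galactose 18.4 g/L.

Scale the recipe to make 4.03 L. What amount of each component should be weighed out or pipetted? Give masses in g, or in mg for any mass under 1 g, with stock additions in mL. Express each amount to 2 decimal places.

Working volume: 4.03 L.
tetracycline: C1V1 = C2V2 → 15.9 µg/mL × 4030 mL ÷ 15000 µg/mL = 4.27 mL
sucrose: V = C2·V2/C1 = 0.316% ÷ 4.19% × 4030 mL = 303.93 mL
galactose: 18.4 g/L × 4.03 L = 74.15 g

tetracycline 4.27 mL; sucrose 303.93 mL; galactose 74.15 g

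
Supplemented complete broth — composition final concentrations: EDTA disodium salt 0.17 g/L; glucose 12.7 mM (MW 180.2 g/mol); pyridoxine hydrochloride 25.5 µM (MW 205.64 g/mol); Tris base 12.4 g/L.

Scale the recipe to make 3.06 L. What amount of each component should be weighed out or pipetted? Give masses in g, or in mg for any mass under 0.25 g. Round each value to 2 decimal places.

EDTA disodium salt 0.52 g; glucose 7.00 g; pyridoxine hydrochloride 16.05 mg; Tris base 37.94 g

Scale factor relative to 1 L: 3.06.
EDTA disodium salt: 0.17 g/L × 3.06 L = 0.52 g
glucose: 12.7 mmol/L × 180.2 g/mol × 3.06 L ÷ 1000 = 7.00 g
pyridoxine hydrochloride: 25.5 µmol/L × 205.64 g/mol × 3.06 L ÷ 1000 = 16.05 mg
Tris base: 12.4 g/L × 3.06 L = 37.94 g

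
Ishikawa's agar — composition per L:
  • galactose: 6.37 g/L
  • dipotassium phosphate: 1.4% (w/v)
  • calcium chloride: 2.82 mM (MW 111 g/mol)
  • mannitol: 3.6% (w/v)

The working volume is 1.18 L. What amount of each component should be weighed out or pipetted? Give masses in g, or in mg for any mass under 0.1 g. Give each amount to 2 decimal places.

Working volume: 1.18 L.
galactose: 6.37 g/L × 1.18 L = 7.52 g
dipotassium phosphate: 1.4 g per 100 mL × 1180 mL ÷ 100 = 16.52 g
calcium chloride: 2.82 mmol/L × 111 g/mol × 1.18 L ÷ 1000 = 0.37 g
mannitol: 3.6% w/v = 36 g/L → 36 × 1.18 L = 42.48 g

galactose 7.52 g; dipotassium phosphate 16.52 g; calcium chloride 0.37 g; mannitol 42.48 g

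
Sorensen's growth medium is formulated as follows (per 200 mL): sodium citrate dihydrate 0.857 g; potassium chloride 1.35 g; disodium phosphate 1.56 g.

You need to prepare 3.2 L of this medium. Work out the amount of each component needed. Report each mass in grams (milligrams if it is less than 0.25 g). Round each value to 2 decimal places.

Ratio of target to recipe volume: 3200 / 200 = 16.
sodium citrate dihydrate: 0.857 g × (3200 mL / 200 mL) = 13.71 g
potassium chloride: 1.35 g × (3200 mL / 200 mL) = 21.60 g
disodium phosphate: 1.56 g × (3200 mL / 200 mL) = 24.96 g

sodium citrate dihydrate 13.71 g; potassium chloride 21.60 g; disodium phosphate 24.96 g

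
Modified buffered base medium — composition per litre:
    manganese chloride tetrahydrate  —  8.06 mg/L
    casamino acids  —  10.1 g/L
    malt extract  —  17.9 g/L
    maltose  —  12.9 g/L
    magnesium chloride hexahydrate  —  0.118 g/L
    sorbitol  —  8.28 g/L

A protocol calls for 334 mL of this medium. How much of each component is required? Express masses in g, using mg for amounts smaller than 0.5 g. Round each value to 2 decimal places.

Target volume = 334 mL = 0.334 L.
manganese chloride tetrahydrate: 8.06 mg/L × 0.334 L = 2.69 mg
casamino acids: 10.1 g/L × 0.334 L = 3.37 g
malt extract: 17.9 g/L × 0.334 L = 5.98 g
maltose: 12.9 g/L × 0.334 L = 4.31 g
magnesium chloride hexahydrate: 0.118 g/L × 0.334 L = 0.039412 g = 39.41 mg
sorbitol: 8.28 g/L × 0.334 L = 2.77 g

manganese chloride tetrahydrate 2.69 mg; casamino acids 3.37 g; malt extract 5.98 g; maltose 4.31 g; magnesium chloride hexahydrate 39.41 mg; sorbitol 2.77 g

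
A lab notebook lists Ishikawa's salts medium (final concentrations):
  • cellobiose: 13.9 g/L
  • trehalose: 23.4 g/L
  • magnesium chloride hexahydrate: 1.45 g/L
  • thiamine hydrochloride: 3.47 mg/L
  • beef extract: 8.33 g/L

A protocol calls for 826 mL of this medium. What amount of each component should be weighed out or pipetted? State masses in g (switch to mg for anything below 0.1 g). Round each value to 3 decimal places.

Working volume: 826 mL = 0.826 L.
cellobiose: 13.9 g/L × 0.826 L = 11.481 g
trehalose: 23.4 g/L × 0.826 L = 19.328 g
magnesium chloride hexahydrate: 1.45 g/L × 0.826 L = 1.198 g
thiamine hydrochloride: 3.47 mg/L × 0.826 L = 2.866 mg
beef extract: 8.33 g/L × 0.826 L = 6.881 g

cellobiose 11.481 g; trehalose 19.328 g; magnesium chloride hexahydrate 1.198 g; thiamine hydrochloride 2.866 mg; beef extract 6.881 g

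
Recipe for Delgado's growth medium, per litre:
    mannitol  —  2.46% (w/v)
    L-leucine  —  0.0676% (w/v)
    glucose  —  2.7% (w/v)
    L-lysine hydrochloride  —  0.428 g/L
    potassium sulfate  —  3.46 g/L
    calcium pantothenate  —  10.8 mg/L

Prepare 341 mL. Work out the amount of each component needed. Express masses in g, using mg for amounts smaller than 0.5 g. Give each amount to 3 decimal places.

mannitol 8.389 g; L-leucine 230.516 mg; glucose 9.207 g; L-lysine hydrochloride 145.948 mg; potassium sulfate 1.180 g; calcium pantothenate 3.683 mg

Scale factor relative to 1 L: 0.341.
mannitol: 2.46% w/v = 24.6 g/L → 24.6 × 0.341 L = 8.389 g
L-leucine: 0.0676% w/v = 0.676 g/L → 0.676 × 0.341 L = 0.230516 g = 230.516 mg
glucose: 2.7 g per 100 mL × 341 mL ÷ 100 = 9.207 g
L-lysine hydrochloride: 0.428 g/L × 0.341 L = 0.145948 g = 145.948 mg
potassium sulfate: 3.46 g/L × 0.341 L = 1.180 g
calcium pantothenate: 10.8 mg/L × 0.341 L = 3.683 mg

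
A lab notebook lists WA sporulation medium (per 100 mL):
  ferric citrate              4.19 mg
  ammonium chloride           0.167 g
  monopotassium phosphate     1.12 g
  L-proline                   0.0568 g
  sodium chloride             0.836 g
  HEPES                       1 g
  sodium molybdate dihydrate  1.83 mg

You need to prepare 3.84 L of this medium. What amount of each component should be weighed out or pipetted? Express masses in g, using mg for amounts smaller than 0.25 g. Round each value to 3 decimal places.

ferric citrate 160.896 mg; ammonium chloride 6.413 g; monopotassium phosphate 43.008 g; L-proline 2.181 g; sodium chloride 32.102 g; HEPES 38.400 g; sodium molybdate dihydrate 70.272 mg

Scale factor = 3840 mL / 100 mL = 38.4.
ferric citrate: 4.19 mg × (3840 mL / 100 mL) = 160.896 mg
ammonium chloride: 0.167 g × (3840 mL / 100 mL) = 6.413 g
monopotassium phosphate: 1.12 g × (3840 mL / 100 mL) = 43.008 g
L-proline: 0.0568 g × (3840 mL / 100 mL) = 2.181 g
sodium chloride: 0.836 g × (3840 mL / 100 mL) = 32.102 g
HEPES: 1 g × (3840 mL / 100 mL) = 38.400 g
sodium molybdate dihydrate: 1.83 mg × (3840 mL / 100 mL) = 70.272 mg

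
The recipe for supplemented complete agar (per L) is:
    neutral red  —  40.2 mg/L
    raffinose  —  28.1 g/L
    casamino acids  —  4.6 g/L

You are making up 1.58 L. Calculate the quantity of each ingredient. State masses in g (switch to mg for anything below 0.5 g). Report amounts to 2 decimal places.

neutral red 63.52 mg; raffinose 44.40 g; casamino acids 7.27 g

Working volume: 1.58 L.
neutral red: 40.2 mg/L × 1.58 L = 63.52 mg
raffinose: 28.1 g/L × 1.58 L = 44.40 g
casamino acids: 4.6 g/L × 1.58 L = 7.27 g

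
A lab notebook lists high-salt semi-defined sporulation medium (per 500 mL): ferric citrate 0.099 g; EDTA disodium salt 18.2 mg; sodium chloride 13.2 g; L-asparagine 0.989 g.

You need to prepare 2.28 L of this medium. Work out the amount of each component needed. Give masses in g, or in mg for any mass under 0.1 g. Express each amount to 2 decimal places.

Scale factor = 2280 mL / 500 mL = 4.56.
ferric citrate: 0.099 g × (2280 mL / 500 mL) = 0.45 g
EDTA disodium salt: 18.2 mg × (2280 mL / 500 mL) = 82.99 mg
sodium chloride: 13.2 g × (2280 mL / 500 mL) = 60.19 g
L-asparagine: 0.989 g × (2280 mL / 500 mL) = 4.51 g

ferric citrate 0.45 g; EDTA disodium salt 82.99 mg; sodium chloride 60.19 g; L-asparagine 4.51 g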